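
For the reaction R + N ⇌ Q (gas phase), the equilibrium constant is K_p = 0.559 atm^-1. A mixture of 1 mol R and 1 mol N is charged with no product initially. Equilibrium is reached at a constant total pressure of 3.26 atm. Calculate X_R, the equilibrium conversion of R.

X = 0.405

Take 1 mol R as basis and let X be its fractional conversion, so ξ = X.
Mole table: n_R = 1 − X; n_N = 1 − X; n_Q = X.
Total moles n_T = 2 − X.
y_i = n_i/n_T, p_i = y_i·P. K_p = p_Q / (p_R p_N).
This yields a degree-2 equation in X; solving on (0,1), X = 0.405.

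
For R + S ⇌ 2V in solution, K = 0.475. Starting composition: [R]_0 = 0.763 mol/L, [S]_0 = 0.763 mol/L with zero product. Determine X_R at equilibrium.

Let X = conversion of R; extent ξ = 0.763·X mol/L.
Concentrations: [R] = 0.763 − 0.763X; [S] = 0.763 − 0.763X; [V] = 1.53X.
K = [V]^2 / ([R] [S]).
Setting equal to 0.475 and solving for X on (0,1) gives X = 0.256.

X = 0.256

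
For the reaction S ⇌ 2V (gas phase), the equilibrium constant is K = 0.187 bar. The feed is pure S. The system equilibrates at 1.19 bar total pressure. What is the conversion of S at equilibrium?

X = 0.194

Let X = conversion of S (basis 1 mol S); extent of reaction ξ = X.
Species balance: n_S = 1 − X; n_V = 2X.
Total moles n_T = 1 + X.
With p_i = (n_i/n_T)P, K = p_V^2 / (p_S).
Equating to 0.187 bar and solving on 0 < X < 1: X = 0.194.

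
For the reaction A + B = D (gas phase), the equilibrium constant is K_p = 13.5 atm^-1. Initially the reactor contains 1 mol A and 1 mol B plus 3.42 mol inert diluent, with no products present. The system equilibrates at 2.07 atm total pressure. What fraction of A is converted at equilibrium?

X = 0.664

Basis: 1 mol A initially; let X = conversion of A. Extent ξ = X.
Moles: n_A = 1 − X; n_B = 1 − X; n_D = X; n_I = 3.42 (inert).
Summing: n_T = 5.42 − X.
Mole fractions y_i = n_i/n_T; K_p = p_D / (p_A p_B) with p_i = y_i·P.
Equating to 13.5 atm^-1 and solving on 0 < X < 1: X = 0.664.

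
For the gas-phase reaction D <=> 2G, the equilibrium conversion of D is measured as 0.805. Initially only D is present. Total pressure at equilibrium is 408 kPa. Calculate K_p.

Let X = conversion of D (basis 1 mol D); extent of reaction ξ = X.
Moles: n_D = 1 − X; n_G = 2X.
Summing: n_T = 1 + X.
At X = 0.805: n_D = 0.195, n_G = 1.61, n_T = 1.81.
p_i = (n_i/n_T)·P. K_p = p_G^2 / (p_D) = 3e+03 kPa.

K_p = 3e+03 kPa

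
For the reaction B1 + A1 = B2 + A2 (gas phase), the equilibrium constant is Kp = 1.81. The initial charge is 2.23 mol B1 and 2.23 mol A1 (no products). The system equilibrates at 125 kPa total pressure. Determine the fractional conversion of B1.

Basis: 2.23 mol B1 initially; let X = conversion of B1. Extent ξ = 2.23X.
At extent ξ: n_B1 = 2.23 − 2.23X; n_A1 = 2.23 − 2.23X; n_B2 = 2.23X; n_A2 = 2.23X.
Total moles n_T = 4.46 (Δν = 0, constant).
y_i = n_i/n_T, p_i = y_i·P. Kp = p_B2 p_A2 / (p_B1 p_A1).
Setting this equal to 1.81 and taking the physical root (0 < X < 1) gives X = 0.574.

X = 0.574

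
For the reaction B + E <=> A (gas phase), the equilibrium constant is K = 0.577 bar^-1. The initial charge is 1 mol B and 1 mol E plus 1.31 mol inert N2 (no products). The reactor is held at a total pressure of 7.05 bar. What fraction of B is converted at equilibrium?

X = 0.442

Take 1 mol B as basis and let X be its fractional conversion, so ξ = X.
Mole table: n_B = 1 − X; n_E = 1 − X; n_A = X; n_I = 1.31 (inert).
n_T = Σnᵢ = 3.31 − X.
Mole fractions y_i = n_i/n_T; K = p_A / (p_B p_E) with p_i = y_i·P.
Setting this equal to 0.577 bar^-1 and taking the physical root (0 < X < 1) gives X = 0.442.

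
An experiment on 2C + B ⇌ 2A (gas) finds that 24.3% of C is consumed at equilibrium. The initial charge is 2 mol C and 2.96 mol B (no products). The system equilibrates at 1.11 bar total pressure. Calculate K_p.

Let X = conversion of C (basis 2 mol C); extent of reaction ξ = X.
Moles: n_C = 2 − 2X; n_B = 2.96 − X; n_A = 2X.
n_T = Σnᵢ = 4.96 − X.
At X = 0.243: n_C = 1.51, n_B = 2.72, n_A = 0.486, n_T = 4.72.
p_i = (n_i/n_T)·P. K_p = p_A^2 / (p_C^2 p_B) = 0.161 bar^-1.

K_p = 0.161 bar^-1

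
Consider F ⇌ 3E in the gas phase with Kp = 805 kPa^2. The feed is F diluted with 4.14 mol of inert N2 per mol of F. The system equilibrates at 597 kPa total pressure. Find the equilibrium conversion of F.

X = 0.129

Basis: 1 mol F initially; let X = conversion of F. Extent ξ = X.
Mole table: n_F = 1 − X; n_E = 3X; n_I = 4.14 (inert).
Summing: n_T = 5.14 + 2X.
y_i = n_i/n_T, p_i = y_i·P. Kp = p_E^3 / (p_F).
Setting this equal to 805 kPa^2 and taking the physical root (0 < X < 1) gives X = 0.129.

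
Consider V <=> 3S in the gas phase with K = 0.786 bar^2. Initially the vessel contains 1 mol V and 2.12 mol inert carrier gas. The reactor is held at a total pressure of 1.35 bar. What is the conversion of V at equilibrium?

Basis: 1 mol V initially; let X = conversion of V. Extent ξ = X.
Species balance: n_V = 1 − X; n_S = 3X; n_I = 2.12 (inert).
Summing: n_T = 3.12 + 2X.
With p_i = (n_i/n_T)P, K = p_S^3 / (p_V).
Substituting and setting equal to 0.786 bar^2 gives a polynomial in X; the root in (0,1) is X = 0.512.

X = 0.512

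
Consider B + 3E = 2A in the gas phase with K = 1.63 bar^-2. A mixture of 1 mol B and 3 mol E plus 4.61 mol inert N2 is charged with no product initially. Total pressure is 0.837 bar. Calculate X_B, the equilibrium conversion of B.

X = 0.211

Take 1 mol B as basis and let X be its fractional conversion, so ξ = X.
Moles: n_B = 1 − X; n_E = 3 − 3X; n_A = 2X; n_I = 4.61 (inert).
Total moles n_T = 8.61 − 2X.
Mole fractions y_i = n_i/n_T; K = p_A^2 / (p_B p_E^3) with p_i = y_i·P.
Setting this equal to 1.63 bar^-2 and taking the physical root (0 < X < 1) gives X = 0.211.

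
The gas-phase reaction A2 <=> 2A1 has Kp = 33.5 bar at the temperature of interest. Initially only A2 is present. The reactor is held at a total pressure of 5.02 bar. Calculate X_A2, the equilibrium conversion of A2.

Basis: 1 mol A2 initially; let X = conversion of A2. Extent ξ = X.
Moles: n_A2 = 1 − X; n_A1 = 2X.
Total moles n_T = 1 + X.
With p_i = (n_i/n_T)P, Kp = p_A1^2 / (p_A2).
This yields a degree-2 equation in X; solving on (0,1), X = 0.791.

X = 0.791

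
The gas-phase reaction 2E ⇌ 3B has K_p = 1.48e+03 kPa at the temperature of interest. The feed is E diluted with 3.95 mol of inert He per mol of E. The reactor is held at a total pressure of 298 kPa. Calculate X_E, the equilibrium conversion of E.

X = 0.762

Basis: 1 mol E initially; let X = conversion of E. Extent ξ = 0.5X.
Species balance: n_E = 1 − X; n_B = 1.5X; n_I = 3.95 (inert).
n_T = Σnᵢ = 4.95 + 0.5X.
y_i = n_i/n_T, p_i = y_i·P. K_p = p_B^3 / (p_E^2).
Setting this equal to 1.48e+03 kPa and taking the physical root (0 < X < 1) gives X = 0.762.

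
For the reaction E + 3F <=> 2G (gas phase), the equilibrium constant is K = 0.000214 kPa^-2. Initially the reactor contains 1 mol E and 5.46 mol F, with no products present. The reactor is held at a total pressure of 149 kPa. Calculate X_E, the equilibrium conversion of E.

X = 0.709

Basis: 1 mol E initially; let X = conversion of E. Extent ξ = X.
Species balance: n_E = 1 − X; n_F = 5.46 − 3X; n_G = 2X.
n_T = Σnᵢ = 6.46 − 2X.
With p_i = (n_i/n_T)P, K = p_G^2 / (p_E p_F^3).
Equating to 0.000214 kPa^-2 and solving on 0 < X < 1: X = 0.709.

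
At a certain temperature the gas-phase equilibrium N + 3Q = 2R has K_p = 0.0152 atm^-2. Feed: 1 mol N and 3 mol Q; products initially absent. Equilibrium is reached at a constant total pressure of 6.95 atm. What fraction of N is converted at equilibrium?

X = 0.312

Basis: 1 mol N initially; let X = conversion of N. Extent ξ = X.
Species balance: n_N = 1 − X; n_Q = 3 − 3X; n_R = 2X.
Total moles n_T = 4 − 2X.
Mole fractions y_i = n_i/n_T; K_p = p_R^2 / (p_N p_Q^3) with p_i = y_i·P.
Setting this equal to 0.0152 atm^-2 and taking the physical root (0 < X < 1) gives X = 0.312.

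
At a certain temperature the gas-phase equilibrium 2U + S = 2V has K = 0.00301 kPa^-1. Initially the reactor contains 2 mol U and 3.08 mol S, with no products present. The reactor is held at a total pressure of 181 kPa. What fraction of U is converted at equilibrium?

Take 2 mol U as basis and let X be its fractional conversion, so ξ = X.
At extent ξ: n_U = 2 − 2X; n_S = 3.08 − X; n_V = 2X.
Summing: n_T = 5.08 − X.
y_i = n_i/n_T, p_i = y_i·P. K = p_V^2 / (p_U^2 p_S).
Equating to 0.00301 kPa^-1 and solving on 0 < X < 1: X = 0.359.

X = 0.359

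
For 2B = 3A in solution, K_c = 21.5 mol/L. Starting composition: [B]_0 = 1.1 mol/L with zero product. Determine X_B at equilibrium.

Let X = conversion of B; extent ξ = 1.1X/2 mol/L.
Concentrations: [B] = 1.1 − 1.1X; [A] = 1.65X.
K_c = [A]^3 / ([B]^2).
Setting equal to 21.5 and solving for X on (0,1) gives X = 0.737.

X = 0.737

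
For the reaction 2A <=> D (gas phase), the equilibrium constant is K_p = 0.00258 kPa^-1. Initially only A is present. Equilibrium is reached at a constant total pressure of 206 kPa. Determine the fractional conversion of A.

X = 0.434

Basis: 1 mol A initially; let X = conversion of A. Extent ξ = 0.5X.
At extent ξ: n_A = 1 − X; n_D = 0.5X.
Total moles n_T = 1 − 0.5X.
y_i = n_i/n_T, p_i = y_i·P. K_p = p_D / (p_A^2).
Substituting and setting equal to 0.00258 kPa^-1 gives a polynomial in X; the root in (0,1) is X = 0.434.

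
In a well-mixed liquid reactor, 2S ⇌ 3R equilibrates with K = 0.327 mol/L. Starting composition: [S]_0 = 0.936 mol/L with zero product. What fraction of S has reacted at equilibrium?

Let X = conversion of S; extent ξ = 0.936X/2 mol/L.
Concentrations: [S] = 0.936 − 0.936X; [R] = 1.4X.
K = [R]^3 / ([S]^2).
Solving K = 0.327 for X ∈ (0,1): X = 0.352.

X = 0.352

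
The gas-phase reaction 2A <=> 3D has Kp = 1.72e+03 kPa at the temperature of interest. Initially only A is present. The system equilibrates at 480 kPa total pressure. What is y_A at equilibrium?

y_A = 0.306

Take 1 mol A as basis and let X be its fractional conversion, so ξ = 0.5X.
At extent ξ: n_A = 1 − X; n_D = 1.5X.
Summing: n_T = 1 + 0.5X.
With p_i = (n_i/n_T)P, Kp = p_D^3 / (p_A^2).
Setting this equal to 1.72e+03 kPa and taking the physical root (0 < X < 1) gives X = 0.602.
Then n_A = 0.398, n_T = 1.3, so y_A = 0.306.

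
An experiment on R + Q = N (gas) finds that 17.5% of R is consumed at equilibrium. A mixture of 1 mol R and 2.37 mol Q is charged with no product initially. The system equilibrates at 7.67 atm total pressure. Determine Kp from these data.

Basis: 1 mol R initially; let X = conversion of R. Extent ξ = X.
At extent ξ: n_R = 1 − X; n_Q = 2.37 − X; n_N = X.
Summing: n_T = 3.37 − X.
At X = 0.175: n_R = 0.825, n_Q = 2.2, n_N = 0.175, n_T = 3.2.
p_i = (n_i/n_T)·P. Kp = p_N / (p_R p_Q) = 0.0403 atm^-1.

Kp = 0.0403 atm^-1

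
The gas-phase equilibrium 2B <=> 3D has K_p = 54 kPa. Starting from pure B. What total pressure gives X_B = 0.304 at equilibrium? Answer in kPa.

P = 318 kPa

Basis: 1 mol B initially; let X = conversion of B. Extent ξ = 0.5X.
Species balance: n_B = 1 − X; n_D = 1.5X.
Summing: n_T = 1 + 0.5X.
K_p = p_D^3 / (p_B^2) with p_i = (n_i/n_T)·P.
At X = 0.304: the mole-fraction product g(X) = Π y_i^ν_i = 0.1699. Since K_p = g(X)·P^{1}, P = (K_p/g)^(1/1) = (54/0.1699)^(1/1) = 318 kPa.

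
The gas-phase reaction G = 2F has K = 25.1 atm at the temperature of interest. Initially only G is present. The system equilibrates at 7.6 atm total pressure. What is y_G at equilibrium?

Take 1 mol G as basis and let X be its fractional conversion, so ξ = X.
Species balance: n_G = 1 − X; n_F = 2X.
n_T = Σnᵢ = 1 + X.
Mole fractions y_i = n_i/n_T; K = p_F^2 / (p_G) with p_i = y_i·P.
Substituting and setting equal to 25.1 atm gives a polynomial in X; the root in (0,1) is X = 0.672.
Then n_G = 0.328, n_T = 1.67, so y_G = 0.196.

y_G = 0.196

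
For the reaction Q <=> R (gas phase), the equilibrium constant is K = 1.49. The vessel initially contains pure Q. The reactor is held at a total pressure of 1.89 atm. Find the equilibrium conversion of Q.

X = 0.598

Let X = conversion of Q (basis 1 mol Q); extent of reaction ξ = X.
At extent ξ: n_Q = 1 − X; n_R = X.
n_T stays at 1 (no change in mole number).
With p_i = (n_i/n_T)P, K = p_R / (p_Q).
Equating to 1.49 and solving on 0 < X < 1: X = 0.598.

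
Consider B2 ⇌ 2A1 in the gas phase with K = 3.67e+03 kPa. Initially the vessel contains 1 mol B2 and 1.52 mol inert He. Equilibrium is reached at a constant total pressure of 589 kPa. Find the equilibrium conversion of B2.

Let X = conversion of B2 (basis 1 mol B2); extent of reaction ξ = X.
Species balance: n_B2 = 1 − X; n_A1 = 2X; n_I = 1.52 (inert).
n_T = Σnᵢ = 2.52 + X.
Mole fractions y_i = n_i/n_T; K = p_A1^2 / (p_B2) with p_i = y_i·P.
Substituting and setting equal to 3.67e+03 kPa gives a polynomial in X; the root in (0,1) is X = 0.860.

X = 0.860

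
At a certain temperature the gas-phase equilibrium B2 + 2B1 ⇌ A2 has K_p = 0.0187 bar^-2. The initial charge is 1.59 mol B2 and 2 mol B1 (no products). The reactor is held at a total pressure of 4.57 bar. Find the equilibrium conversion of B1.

X = 0.150

Let X = conversion of B1 (basis 2 mol B1); extent of reaction ξ = X.
At extent ξ: n_B2 = 1.59 − X; n_B1 = 2 − 2X; n_A2 = X.
n_T = Σnᵢ = 3.59 − 2X.
y_i = n_i/n_T, p_i = y_i·P. K_p = p_A2 / (p_B2 p_B1^2).
Substituting and setting equal to 0.0187 bar^-2 gives a polynomial in X; the root in (0,1) is X = 0.150.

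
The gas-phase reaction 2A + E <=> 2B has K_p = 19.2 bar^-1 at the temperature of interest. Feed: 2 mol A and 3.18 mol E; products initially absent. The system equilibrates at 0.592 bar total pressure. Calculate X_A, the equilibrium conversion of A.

X = 0.715

Take 2 mol A as basis and let X be its fractional conversion, so ξ = X.
Moles: n_A = 2 − 2X; n_E = 3.18 − X; n_B = 2X.
Total moles n_T = 5.18 − X.
y_i = n_i/n_T, p_i = y_i·P. K_p = p_B^2 / (p_A^2 p_E).
Equating to 19.2 bar^-1 and solving on 0 < X < 1: X = 0.715.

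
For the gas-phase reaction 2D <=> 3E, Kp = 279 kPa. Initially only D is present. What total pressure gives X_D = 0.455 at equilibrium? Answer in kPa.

Let X = conversion of D (basis 1 mol D); extent of reaction ξ = 0.5X.
Moles: n_D = 1 − X; n_E = 1.5X.
Total moles n_T = 1 + 0.5X.
Kp = p_E^3 / (p_D^2) with p_i = (n_i/n_T)·P.
At X = 0.455: the mole-fraction product g(X) = Π y_i^ν_i = 0.872. Since Kp = g(X)·P^{1}, P = (Kp/g)^(1/1) = (279/0.872)^(1/1) = 320 kPa.

P = 320 kPa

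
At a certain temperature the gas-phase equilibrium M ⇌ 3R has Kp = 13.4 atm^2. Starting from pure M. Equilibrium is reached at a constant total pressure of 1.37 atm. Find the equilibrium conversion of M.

Let X = conversion of M (basis 1 mol M); extent of reaction ξ = X.
At extent ξ: n_M = 1 − X; n_R = 3X.
Total moles n_T = 1 + 2X.
Mole fractions y_i = n_i/n_T; Kp = p_R^3 / (p_M) with p_i = y_i·P.
Substituting and setting equal to 13.4 atm^2 gives a polynomial in X; the root in (0,1) is X = 0.747.

X = 0.747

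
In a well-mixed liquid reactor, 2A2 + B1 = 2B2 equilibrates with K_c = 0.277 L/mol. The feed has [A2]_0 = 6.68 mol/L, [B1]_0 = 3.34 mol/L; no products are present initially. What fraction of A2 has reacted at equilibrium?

X = 0.422

Let X = conversion of A2; extent ξ = 6.68X/2 mol/L.
Concentrations: [A2] = 6.68 − 6.68X; [B1] = 3.34 − 3.34X; [B2] = 6.68X.
K_c = [B2]^2 / ([A2]^2 [B1]).
Setting equal to 0.277 and solving for X on (0,1) gives X = 0.422.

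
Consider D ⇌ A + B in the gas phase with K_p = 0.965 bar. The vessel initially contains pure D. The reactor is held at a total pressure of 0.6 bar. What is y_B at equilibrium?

Take 1 mol D as basis and let X be its fractional conversion, so ξ = X.
Species balance: n_D = 1 − X; n_A = X; n_B = X.
n_T = Σnᵢ = 1 + X.
Mole fractions y_i = n_i/n_T; K_p = p_A p_B / (p_D) with p_i = y_i·P.
Setting this equal to 0.965 bar and taking the physical root (0 < X < 1) gives X = 0.785.
Then n_B = 0.785, n_T = 1.79, so y_B = 0.440.

y_B = 0.440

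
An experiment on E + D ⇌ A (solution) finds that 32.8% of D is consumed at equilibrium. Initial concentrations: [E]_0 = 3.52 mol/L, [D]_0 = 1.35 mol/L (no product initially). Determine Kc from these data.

Let X = conversion of D.
Concentrations: [E] = 3.52 − 1.35X; [D] = 1.35 − 1.35X; [A] = 1.35X.
At X = 0.328: [E] = 3.08, [D] = 0.907, [A] = 0.443.
Kc = [A] / ([E] [D]) = 0.159 L/mol.

Kc = 0.159 L/mol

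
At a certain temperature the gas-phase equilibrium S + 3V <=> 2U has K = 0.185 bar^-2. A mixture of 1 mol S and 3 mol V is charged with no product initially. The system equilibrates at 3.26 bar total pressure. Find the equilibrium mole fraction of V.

y_V = 0.560

Let X = conversion of S (basis 1 mol S); extent of reaction ξ = X.
At extent ξ: n_S = 1 − X; n_V = 3 − 3X; n_U = 2X.
n_T = Σnᵢ = 4 − 2X.
With p_i = (n_i/n_T)P, K = p_U^2 / (p_S p_V^3).
Setting this equal to 0.185 bar^-2 and taking the physical root (0 < X < 1) gives X = 0.405.
Then n_V = 1.79, n_T = 3.19, so y_V = 0.560.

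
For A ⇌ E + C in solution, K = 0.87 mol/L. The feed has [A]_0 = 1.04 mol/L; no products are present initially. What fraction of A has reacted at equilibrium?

X = 0.587

Let X = conversion of A; extent ξ = 1.04·X mol/L.
Concentrations: [A] = 1.04 − 1.04X; [E] = 1.04X; [C] = 1.04X.
K = [E] [C] / ([A]).
Solving K = 0.87 for X ∈ (0,1): X = 0.587.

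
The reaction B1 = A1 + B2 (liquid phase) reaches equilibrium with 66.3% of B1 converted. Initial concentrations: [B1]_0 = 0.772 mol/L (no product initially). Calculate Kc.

Kc = 1.01 mol/L

Let X = conversion of B1.
Concentrations: [B1] = 0.772 − 0.772X; [A1] = 0.772X; [B2] = 0.772X.
At X = 0.663: [B1] = 0.26, [A1] = 0.512, [B2] = 0.512.
Kc = [A1] [B2] / ([B1]) = 1.01 mol/L.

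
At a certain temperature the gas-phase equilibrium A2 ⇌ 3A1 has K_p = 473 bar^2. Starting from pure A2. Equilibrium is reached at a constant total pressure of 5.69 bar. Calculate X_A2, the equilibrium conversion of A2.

X = 0.846

Basis: 1 mol A2 initially; let X = conversion of A2. Extent ξ = X.
Mole table: n_A2 = 1 − X; n_A1 = 3X.
Summing: n_T = 1 + 2X.
y_i = n_i/n_T, p_i = y_i·P. K_p = p_A1^3 / (p_A2).
Setting this equal to 473 bar^2 and taking the physical root (0 < X < 1) gives X = 0.846.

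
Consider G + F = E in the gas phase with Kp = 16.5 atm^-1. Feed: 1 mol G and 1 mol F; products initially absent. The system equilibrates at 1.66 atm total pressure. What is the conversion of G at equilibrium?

X = 0.812

Let X = conversion of G (basis 1 mol G); extent of reaction ξ = X.
Moles: n_G = 1 − X; n_F = 1 − X; n_E = X.
Summing: n_T = 2 − X.
y_i = n_i/n_T, p_i = y_i·P. Kp = p_E / (p_G p_F).
This yields a degree-2 equation in X; solving on (0,1), X = 0.812.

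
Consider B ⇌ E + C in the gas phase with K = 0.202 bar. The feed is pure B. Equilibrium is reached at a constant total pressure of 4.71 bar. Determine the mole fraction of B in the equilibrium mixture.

y_B = 0.663

Take 1 mol B as basis and let X be its fractional conversion, so ξ = X.
At extent ξ: n_B = 1 − X; n_E = X; n_C = X.
Total moles n_T = 1 + X.
With p_i = (n_i/n_T)P, K = p_E p_C / (p_B).
Setting this equal to 0.202 bar and taking the physical root (0 < X < 1) gives X = 0.203.
Then n_B = 0.797, n_T = 1.2, so y_B = 0.663.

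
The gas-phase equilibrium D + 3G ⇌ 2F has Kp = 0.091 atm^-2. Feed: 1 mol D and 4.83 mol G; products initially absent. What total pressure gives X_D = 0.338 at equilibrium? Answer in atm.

Take 1 mol D as basis and let X be its fractional conversion, so ξ = X.
Mole table: n_D = 1 − X; n_G = 4.83 − 3X; n_F = 2X.
n_T = Σnᵢ = 5.83 − 2X.
Kp = p_F^2 / (p_D p_G^3) with p_i = (n_i/n_T)·P.
At X = 0.338: the mole-fraction product g(X) = Π y_i^ν_i = 0.33. Since Kp = g(X)·P^{-2}, P = (g/Kp)^(1/2) = (0.33/0.091)^(1/2) = 1.9 atm.

P = 1.9 atm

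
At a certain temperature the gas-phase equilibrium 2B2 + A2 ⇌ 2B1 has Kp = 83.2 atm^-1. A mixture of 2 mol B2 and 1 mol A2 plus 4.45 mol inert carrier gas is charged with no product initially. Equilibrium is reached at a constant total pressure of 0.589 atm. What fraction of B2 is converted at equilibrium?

Let X = conversion of B2 (basis 2 mol B2); extent of reaction ξ = X.
At extent ξ: n_B2 = 2 − 2X; n_A2 = 1 − X; n_B1 = 2X; n_I = 4.45 (inert).
Summing: n_T = 7.45 − X.
Mole fractions y_i = n_i/n_T; Kp = p_B1^2 / (p_B2^2 p_A2) with p_i = y_i·P.
Equating to 83.2 atm^-1 and solving on 0 < X < 1: X = 0.622.

X = 0.622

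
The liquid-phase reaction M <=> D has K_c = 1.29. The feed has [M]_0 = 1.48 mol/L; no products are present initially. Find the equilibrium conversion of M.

X = 0.563

Let X = conversion of M; extent ξ = 1.48·X mol/L.
Concentrations: [M] = 1.48 − 1.48X; [D] = 1.48X.
K_c = [D] / ([M]).
Equating to 1.29: the physical root is X = 0.563.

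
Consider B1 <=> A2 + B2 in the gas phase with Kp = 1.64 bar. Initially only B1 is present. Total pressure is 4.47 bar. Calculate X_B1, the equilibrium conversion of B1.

X = 0.518

Basis: 1 mol B1 initially; let X = conversion of B1. Extent ξ = X.
Mole table: n_B1 = 1 − X; n_A2 = X; n_B2 = X.
Total moles n_T = 1 + X.
y_i = n_i/n_T, p_i = y_i·P. Kp = p_A2 p_B2 / (p_B1).
This yields a degree-2 equation in X; solving on (0,1), X = 0.518.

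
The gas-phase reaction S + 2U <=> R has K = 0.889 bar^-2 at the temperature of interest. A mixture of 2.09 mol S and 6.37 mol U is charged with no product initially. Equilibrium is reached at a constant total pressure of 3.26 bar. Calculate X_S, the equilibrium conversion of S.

Let X = conversion of S (basis 2.09 mol S); extent of reaction ξ = 2.09X.
Moles: n_S = 2.09 − 2.09X; n_U = 6.37 − 4.18X; n_R = 2.09X.
Total moles n_T = 8.46 − 4.18X.
Mole fractions y_i = n_i/n_T; K = p_R / (p_S p_U^2) with p_i = y_i·P.
Substituting and setting equal to 0.889 bar^-2 gives a polynomial in X; the root in (0,1) is X = 0.773.

X = 0.773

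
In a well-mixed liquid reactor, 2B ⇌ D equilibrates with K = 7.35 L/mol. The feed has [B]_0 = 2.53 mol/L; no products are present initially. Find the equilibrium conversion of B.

X = 0.849

Let X = conversion of B; extent ξ = 2.53X/2 mol/L.
Concentrations: [B] = 2.53 − 2.53X; [D] = 1.26X.
K = [D] / ([B]^2).
Setting equal to 7.35 and solving for X on (0,1) gives X = 0.849.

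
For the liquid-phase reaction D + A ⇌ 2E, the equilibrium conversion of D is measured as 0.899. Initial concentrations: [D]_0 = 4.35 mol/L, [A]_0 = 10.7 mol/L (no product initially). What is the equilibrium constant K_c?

K_c = 20.5

Let X = conversion of D.
Concentrations: [D] = 4.35 − 4.35X; [A] = 10.7 − 4.35X; [E] = 8.7X.
At X = 0.899: [D] = 0.439, [A] = 6.79, [E] = 7.82.
K_c = [E]^2 / ([D] [A]) = 20.5.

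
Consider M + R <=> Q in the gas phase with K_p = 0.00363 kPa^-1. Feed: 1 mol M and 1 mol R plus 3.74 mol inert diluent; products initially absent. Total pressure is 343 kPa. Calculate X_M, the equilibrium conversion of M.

Basis: 1 mol M initially; let X = conversion of M. Extent ξ = X.
Moles: n_M = 1 − X; n_R = 1 − X; n_Q = X; n_I = 3.74 (inert).
Total moles n_T = 5.74 − X.
Mole fractions y_i = n_i/n_T; K_p = p_Q / (p_M p_R) with p_i = y_i·P.
Equating to 0.00363 kPa^-1 and solving on 0 < X < 1: X = 0.158.

X = 0.158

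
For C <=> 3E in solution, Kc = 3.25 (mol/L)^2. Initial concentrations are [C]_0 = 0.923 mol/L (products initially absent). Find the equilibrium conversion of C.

Let X = conversion of C; extent ξ = 0.923·X mol/L.
Concentrations: [C] = 0.923 − 0.923X; [E] = 2.77X.
Kc = [E]^3 / ([C]).
Equating to 3.25 (mol/L)^2: the physical root is X = 0.431.

X = 0.431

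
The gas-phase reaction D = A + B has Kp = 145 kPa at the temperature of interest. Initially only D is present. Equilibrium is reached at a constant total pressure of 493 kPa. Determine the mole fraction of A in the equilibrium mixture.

Take 1 mol D as basis and let X be its fractional conversion, so ξ = X.
At extent ξ: n_D = 1 − X; n_A = X; n_B = X.
Summing: n_T = 1 + X.
Mole fractions y_i = n_i/n_T; Kp = p_A p_B / (p_D) with p_i = y_i·P.
This yields a degree-2 equation in X; solving on (0,1), X = 0.477.
Then n_A = 0.477, n_T = 1.48, so y_A = 0.323.

y_A = 0.323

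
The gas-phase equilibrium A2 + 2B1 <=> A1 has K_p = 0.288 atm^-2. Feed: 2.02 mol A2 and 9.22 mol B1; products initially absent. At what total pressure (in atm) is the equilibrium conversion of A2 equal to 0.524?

Take 2.02 mol A2 as basis and let X be its fractional conversion, so ξ = 2.02X.
At extent ξ: n_A2 = 2.02 − 2.02X; n_B1 = 9.22 − 4.04X; n_A1 = 2.02X.
Total moles n_T = 11.2 − 4.04X.
K_p = p_A1 / (p_A2 p_B1^2) with p_i = (n_i/n_T)·P.
At X = 0.524: the mole-fraction product g(X) = Π y_i^ν_i = 1.816. Since K_p = g(X)·P^{-2}, P = (g/K_p)^(1/2) = (1.816/0.288)^(1/2) = 2.51 atm.

P = 2.51 atm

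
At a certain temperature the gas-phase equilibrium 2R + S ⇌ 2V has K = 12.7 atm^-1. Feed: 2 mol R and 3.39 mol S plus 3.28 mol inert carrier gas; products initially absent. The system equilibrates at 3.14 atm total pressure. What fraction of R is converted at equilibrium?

Let X = conversion of R (basis 2 mol R); extent of reaction ξ = X.
Species balance: n_R = 2 − 2X; n_S = 3.39 − X; n_V = 2X; n_I = 3.28 (inert).
Summing: n_T = 8.67 − X.
Mole fractions y_i = n_i/n_T; K = p_V^2 / (p_R^2 p_S) with p_i = y_i·P.
Setting this equal to 12.7 atm^-1 and taking the physical root (0 < X < 1) gives X = 0.784.

X = 0.784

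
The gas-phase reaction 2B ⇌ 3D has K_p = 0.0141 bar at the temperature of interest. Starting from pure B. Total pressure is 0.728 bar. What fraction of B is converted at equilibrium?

X = 0.163

Basis: 1 mol B initially; let X = conversion of B. Extent ξ = 0.5X.
Mole table: n_B = 1 − X; n_D = 1.5X.
Total moles n_T = 1 + 0.5X.
y_i = n_i/n_T, p_i = y_i·P. K_p = p_D^3 / (p_B^2).
Equating to 0.0141 bar and solving on 0 < X < 1: X = 0.163.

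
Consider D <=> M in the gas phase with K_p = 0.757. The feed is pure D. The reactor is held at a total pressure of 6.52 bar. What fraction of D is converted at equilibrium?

X = 0.431

Let X = conversion of D (basis 1 mol D); extent of reaction ξ = X.
At extent ξ: n_D = 1 − X; n_M = X.
Total moles n_T = 1 (Δν = 0, constant).
With p_i = (n_i/n_T)P, K_p = p_M / (p_D).
This yields a degree-1 equation in X; solving on (0,1), X = 0.431.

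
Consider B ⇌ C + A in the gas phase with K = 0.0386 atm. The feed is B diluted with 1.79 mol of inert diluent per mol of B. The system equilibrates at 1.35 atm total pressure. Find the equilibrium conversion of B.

Take 1 mol B as basis and let X be its fractional conversion, so ξ = X.
Mole table: n_B = 1 − X; n_C = X; n_A = X; n_I = 1.79 (inert).
Summing: n_T = 2.79 + X.
Mole fractions y_i = n_i/n_T; K = p_C p_A / (p_B) with p_i = y_i·P.
Substituting and setting equal to 0.0386 atm gives a polynomial in X; the root in (0,1) is X = 0.255.

X = 0.255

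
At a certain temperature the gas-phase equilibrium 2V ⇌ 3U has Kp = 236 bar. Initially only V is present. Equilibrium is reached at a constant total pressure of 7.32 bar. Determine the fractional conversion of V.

Let X = conversion of V (basis 1 mol V); extent of reaction ξ = 0.5X.
Moles: n_V = 1 − X; n_U = 1.5X.
Total moles n_T = 1 + 0.5X.
y_i = n_i/n_T, p_i = y_i·P. Kp = p_U^3 / (p_V^2).
Setting this equal to 236 bar and taking the physical root (0 < X < 1) gives X = 0.803.

X = 0.803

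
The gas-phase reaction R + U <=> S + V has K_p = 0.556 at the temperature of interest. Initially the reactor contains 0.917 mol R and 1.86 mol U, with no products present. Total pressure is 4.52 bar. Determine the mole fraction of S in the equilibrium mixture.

Basis: 0.917 mol R initially; let X = conversion of R. Extent ξ = 0.917X.
Species balance: n_R = 0.917 − 0.917X; n_U = 1.86 − 0.917X; n_S = 0.917X; n_V = 0.917X.
Since Δν = 0, n_T = 2.78 throughout.
With p_i = (n_i/n_T)P, K_p = p_S p_V / (p_R p_U).
This yields a degree-2 equation in X; solving on (0,1), X = 0.581.
Then n_S = 0.533, n_T = 2.78, so y_S = 0.192.

y_S = 0.192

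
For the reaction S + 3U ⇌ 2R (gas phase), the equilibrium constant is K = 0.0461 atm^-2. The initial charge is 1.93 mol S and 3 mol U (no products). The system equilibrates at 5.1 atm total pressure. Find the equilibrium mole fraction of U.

y_U = 0.437

Let X = conversion of U (basis 3 mol U); extent of reaction ξ = X.
Mole table: n_S = 1.93 − X; n_U = 3 − 3X; n_R = 2X.
Summing: n_T = 4.93 − 2X.
y_i = n_i/n_T, p_i = y_i·P. K = p_R^2 / (p_S p_U^3).
This yields a degree-4 equation in X; solving on (0,1), X = 0.398.
Then n_U = 1.81, n_T = 4.13, so y_U = 0.437.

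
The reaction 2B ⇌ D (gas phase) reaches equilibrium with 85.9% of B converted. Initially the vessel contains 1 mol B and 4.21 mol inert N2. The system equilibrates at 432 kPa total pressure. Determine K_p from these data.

Basis: 1 mol B initially; let X = conversion of B. Extent ξ = 0.5X.
Mole table: n_B = 1 − X; n_D = 0.5X; n_I = 4.21 (inert).
n_T = Σnᵢ = 5.21 − 0.5X.
At X = 0.859: n_B = 0.141, n_D = 0.429, n_T = 4.78.
p_i = (n_i/n_T)·P. K_p = p_D / (p_B^2) = 0.239 kPa^-1.

K_p = 0.239 kPa^-1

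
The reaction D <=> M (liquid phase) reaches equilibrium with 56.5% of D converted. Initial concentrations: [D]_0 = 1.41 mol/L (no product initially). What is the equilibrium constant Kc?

Kc = 1.3

Let X = conversion of D.
Concentrations: [D] = 1.41 − 1.41X; [M] = 1.41X.
At X = 0.565: [D] = 0.613, [M] = 0.797.
Kc = [M] / ([D]) = 1.3.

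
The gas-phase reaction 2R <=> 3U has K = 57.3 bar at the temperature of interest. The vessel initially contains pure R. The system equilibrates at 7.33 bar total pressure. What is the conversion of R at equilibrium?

Take 1 mol R as basis and let X be its fractional conversion, so ξ = 0.5X.
Mole table: n_R = 1 − X; n_U = 1.5X.
Summing: n_T = 1 + 0.5X.
Mole fractions y_i = n_i/n_T; K = p_U^3 / (p_R^2) with p_i = y_i·P.
Setting this equal to 57.3 bar and taking the physical root (0 < X < 1) gives X = 0.681.

X = 0.681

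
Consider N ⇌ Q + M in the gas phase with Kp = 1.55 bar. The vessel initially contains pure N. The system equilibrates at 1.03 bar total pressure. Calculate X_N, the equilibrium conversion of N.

X = 0.775

Let X = conversion of N (basis 1 mol N); extent of reaction ξ = X.
Species balance: n_N = 1 − X; n_Q = X; n_M = X.
Summing: n_T = 1 + X.
y_i = n_i/n_T, p_i = y_i·P. Kp = p_Q p_M / (p_N).
Substituting and setting equal to 1.55 bar gives a polynomial in X; the root in (0,1) is X = 0.775.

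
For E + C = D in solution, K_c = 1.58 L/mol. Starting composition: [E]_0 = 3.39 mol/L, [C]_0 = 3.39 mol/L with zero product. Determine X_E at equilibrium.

X = 0.651

Let X = conversion of E; extent ξ = 3.39·X mol/L.
Concentrations: [E] = 3.39 − 3.39X; [C] = 3.39 − 3.39X; [D] = 3.39X.
K_c = [D] / ([E] [C]).
This equals 1.58 at X = 0.651 (the root in 0 < X < 1).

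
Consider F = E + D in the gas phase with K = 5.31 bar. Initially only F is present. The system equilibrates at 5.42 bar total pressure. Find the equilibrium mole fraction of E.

y_E = 0.413

Let X = conversion of F (basis 1 mol F); extent of reaction ξ = X.
Moles: n_F = 1 − X; n_E = X; n_D = X.
n_T = Σnᵢ = 1 + X.
y_i = n_i/n_T, p_i = y_i·P. K = p_E p_D / (p_F).
Setting this equal to 5.31 bar and taking the physical root (0 < X < 1) gives X = 0.703.
Then n_E = 0.703, n_T = 1.7, so y_E = 0.413.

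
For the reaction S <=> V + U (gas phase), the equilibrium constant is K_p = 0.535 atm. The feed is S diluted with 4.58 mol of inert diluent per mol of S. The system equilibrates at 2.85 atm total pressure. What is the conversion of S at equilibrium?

X = 0.645

Let X = conversion of S (basis 1 mol S); extent of reaction ξ = X.
Mole table: n_S = 1 − X; n_V = X; n_U = X; n_I = 4.58 (inert).
n_T = Σnᵢ = 5.58 + X.
y_i = n_i/n_T, p_i = y_i·P. K_p = p_V p_U / (p_S).
This yields a degree-2 equation in X; solving on (0,1), X = 0.645.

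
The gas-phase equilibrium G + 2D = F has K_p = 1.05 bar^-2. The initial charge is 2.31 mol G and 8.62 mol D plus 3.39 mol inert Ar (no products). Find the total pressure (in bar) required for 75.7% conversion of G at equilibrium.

Let X = conversion of G (basis 2.31 mol G); extent of reaction ξ = 2.31X.
Mole table: n_G = 2.31 − 2.31X; n_D = 8.62 − 4.62X; n_F = 2.31X; n_I = 3.39 (inert).
Summing: n_T = 14.3 − 4.62X.
K_p = p_F / (p_G p_D^2) with p_i = (n_i/n_T)·P.
At X = 0.757: the mole-fraction product g(X) = Π y_i^ν_i = 13.9. Since K_p = g(X)·P^{-2}, P = (g/K_p)^(1/2) = (13.9/1.05)^(1/2) = 3.64 bar.

P = 3.64 bar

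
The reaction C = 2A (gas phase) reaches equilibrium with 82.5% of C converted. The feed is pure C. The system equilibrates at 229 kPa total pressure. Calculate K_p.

Let X = conversion of C (basis 1 mol C); extent of reaction ξ = X.
At extent ξ: n_C = 1 − X; n_A = 2X.
n_T = Σnᵢ = 1 + X.
At X = 0.825: n_C = 0.175, n_A = 1.65, n_T = 1.82.
p_i = (n_i/n_T)·P. K_p = p_A^2 / (p_C) = 1.95e+03 kPa.

K_p = 1.95e+03 kPa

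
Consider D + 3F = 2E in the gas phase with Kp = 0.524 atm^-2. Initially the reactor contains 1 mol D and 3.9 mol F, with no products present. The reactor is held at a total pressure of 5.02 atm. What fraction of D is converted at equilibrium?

X = 0.696

Take 1 mol D as basis and let X be its fractional conversion, so ξ = X.
Species balance: n_D = 1 − X; n_F = 3.9 − 3X; n_E = 2X.
Summing: n_T = 4.9 − 2X.
y_i = n_i/n_T, p_i = y_i·P. Kp = p_E^2 / (p_D p_F^3).
Substituting and setting equal to 0.524 atm^-2 gives a polynomial in X; the root in (0,1) is X = 0.696.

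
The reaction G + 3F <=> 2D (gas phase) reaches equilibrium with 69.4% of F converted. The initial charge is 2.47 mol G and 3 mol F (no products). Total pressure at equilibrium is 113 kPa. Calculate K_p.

K_p = 0.00183 kPa^-2

Take 3 mol F as basis and let X be its fractional conversion, so ξ = X.
Moles: n_G = 2.47 − X; n_F = 3 − 3X; n_D = 2X.
n_T = Σnᵢ = 5.47 − 2X.
At X = 0.694: n_G = 1.78, n_F = 0.918, n_D = 1.39, n_T = 4.08.
p_i = (n_i/n_T)·P. K_p = p_D^2 / (p_G p_F^3) = 0.00183 kPa^-2.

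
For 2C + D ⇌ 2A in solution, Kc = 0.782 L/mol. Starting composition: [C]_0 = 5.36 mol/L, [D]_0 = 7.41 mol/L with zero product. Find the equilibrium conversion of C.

X = 0.677

Let X = conversion of C; extent ξ = 5.36X/2 mol/L.
Concentrations: [C] = 5.36 − 5.36X; [D] = 7.41 − 2.68X; [A] = 5.36X.
Kc = [A]^2 / ([C]^2 [D]).
Setting equal to 0.782 and solving for X on (0,1) gives X = 0.677.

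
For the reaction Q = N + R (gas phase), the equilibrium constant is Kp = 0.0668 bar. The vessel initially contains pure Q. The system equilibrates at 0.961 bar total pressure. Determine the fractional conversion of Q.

X = 0.255

Let X = conversion of Q (basis 1 mol Q); extent of reaction ξ = X.
Species balance: n_Q = 1 − X; n_N = X; n_R = X.
Total moles n_T = 1 + X.
y_i = n_i/n_T, p_i = y_i·P. Kp = p_N p_R / (p_Q).
This yields a degree-2 equation in X; solving on (0,1), X = 0.255.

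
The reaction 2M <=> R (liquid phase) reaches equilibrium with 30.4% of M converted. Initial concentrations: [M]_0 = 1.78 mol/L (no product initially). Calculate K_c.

Let X = conversion of M.
Concentrations: [M] = 1.78 − 1.78X; [R] = 0.89X.
At X = 0.304: [M] = 1.24, [R] = 0.271.
K_c = [R] / ([M]^2) = 0.176 L/mol.

K_c = 0.176 L/mol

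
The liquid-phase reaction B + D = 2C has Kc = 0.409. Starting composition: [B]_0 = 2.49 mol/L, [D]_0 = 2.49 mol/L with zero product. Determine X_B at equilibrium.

X = 0.242

Let X = conversion of B; extent ξ = 2.49·X mol/L.
Concentrations: [B] = 2.49 − 2.49X; [D] = 2.49 − 2.49X; [C] = 4.98X.
Kc = [C]^2 / ([B] [D]).
This equals 0.409 at X = 0.242 (the root in 0 < X < 1).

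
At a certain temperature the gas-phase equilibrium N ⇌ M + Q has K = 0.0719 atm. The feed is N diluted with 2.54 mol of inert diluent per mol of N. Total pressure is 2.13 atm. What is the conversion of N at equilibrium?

X = 0.301

Let X = conversion of N (basis 1 mol N); extent of reaction ξ = X.
Species balance: n_N = 1 − X; n_M = X; n_Q = X; n_I = 2.54 (inert).
n_T = Σnᵢ = 3.54 + X.
Mole fractions y_i = n_i/n_T; K = p_M p_Q / (p_N) with p_i = y_i·P.
Setting this equal to 0.0719 atm and taking the physical root (0 < X < 1) gives X = 0.301.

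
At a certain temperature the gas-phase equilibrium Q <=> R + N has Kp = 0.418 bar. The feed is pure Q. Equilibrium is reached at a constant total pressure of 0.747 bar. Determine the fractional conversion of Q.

Let X = conversion of Q (basis 1 mol Q); extent of reaction ξ = X.
Species balance: n_Q = 1 − X; n_R = X; n_N = X.
Summing: n_T = 1 + X.
Mole fractions y_i = n_i/n_T; Kp = p_R p_N / (p_Q) with p_i = y_i·P.
Setting this equal to 0.418 bar and taking the physical root (0 < X < 1) gives X = 0.599.

X = 0.599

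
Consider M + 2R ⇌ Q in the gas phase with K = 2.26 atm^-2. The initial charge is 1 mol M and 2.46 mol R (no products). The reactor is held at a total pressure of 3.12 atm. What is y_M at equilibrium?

y_M = 0.100

Basis: 1 mol M initially; let X = conversion of M. Extent ξ = X.
Moles: n_M = 1 − X; n_R = 2.46 − 2X; n_Q = X.
n_T = Σnᵢ = 3.46 − 2X.
y_i = n_i/n_T, p_i = y_i·P. K = p_Q / (p_M p_R^2).
Substituting and setting equal to 2.26 atm^-2 gives a polynomial in X; the root in (0,1) is X = 0.818.
Then n_M = 0.182, n_T = 1.82, so y_M = 0.100.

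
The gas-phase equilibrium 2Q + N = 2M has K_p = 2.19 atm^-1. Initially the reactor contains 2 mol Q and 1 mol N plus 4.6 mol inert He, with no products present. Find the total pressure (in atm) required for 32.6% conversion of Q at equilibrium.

P = 1.15 atm

Let X = conversion of Q (basis 2 mol Q); extent of reaction ξ = X.
Species balance: n_Q = 2 − 2X; n_N = 1 − X; n_M = 2X; n_I = 4.6 (inert).
Summing: n_T = 7.6 − X.
K_p = p_M^2 / (p_Q^2 p_N) with p_i = (n_i/n_T)·P.
At X = 0.326: the mole-fraction product g(X) = Π y_i^ν_i = 2.525. Since K_p = g(X)·P^{-1}, P = (g/K_p)^(1/1) = (2.525/2.19)^(1/1) = 1.15 atm.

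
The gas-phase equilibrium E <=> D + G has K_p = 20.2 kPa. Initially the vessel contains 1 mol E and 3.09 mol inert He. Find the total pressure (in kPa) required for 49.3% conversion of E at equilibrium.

Take 1 mol E as basis and let X be its fractional conversion, so ξ = X.
Mole table: n_E = 1 − X; n_D = X; n_G = X; n_I = 3.09 (inert).
n_T = Σnᵢ = 4.09 + X.
K_p = p_D p_G / (p_E) with p_i = (n_i/n_T)·P.
At X = 0.493: the mole-fraction product g(X) = Π y_i^ν_i = 0.1046. Since K_p = g(X)·P^{1}, P = (K_p/g)^(1/1) = (20.2/0.1046)^(1/1) = 193 kPa.

P = 193 kPa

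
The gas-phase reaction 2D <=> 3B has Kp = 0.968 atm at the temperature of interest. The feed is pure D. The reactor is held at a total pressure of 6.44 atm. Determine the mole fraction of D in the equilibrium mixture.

y_D = 0.615

Basis: 1 mol D initially; let X = conversion of D. Extent ξ = 0.5X.
Mole table: n_D = 1 − X; n_B = 1.5X.
Total moles n_T = 1 + 0.5X.
With p_i = (n_i/n_T)P, Kp = p_B^3 / (p_D^2).
Substituting and setting equal to 0.968 atm gives a polynomial in X; the root in (0,1) is X = 0.294.
Then n_D = 0.706, n_T = 1.15, so y_D = 0.615.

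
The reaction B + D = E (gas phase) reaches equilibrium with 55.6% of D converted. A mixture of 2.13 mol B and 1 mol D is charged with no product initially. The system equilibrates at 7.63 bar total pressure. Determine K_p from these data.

Let X = conversion of D (basis 1 mol D); extent of reaction ξ = X.
Species balance: n_B = 2.13 − X; n_D = 1 − X; n_E = X.
Total moles n_T = 3.13 − X.
At X = 0.556: n_B = 1.57, n_D = 0.444, n_E = 0.556, n_T = 2.57.
p_i = (n_i/n_T)·P. K_p = p_E / (p_B p_D) = 0.268 bar^-1.

K_p = 0.268 bar^-1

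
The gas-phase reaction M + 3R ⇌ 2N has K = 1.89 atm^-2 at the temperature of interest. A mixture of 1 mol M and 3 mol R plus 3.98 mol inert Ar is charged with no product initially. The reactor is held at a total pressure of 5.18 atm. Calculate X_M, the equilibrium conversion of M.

Basis: 1 mol M initially; let X = conversion of M. Extent ξ = X.
Species balance: n_M = 1 − X; n_R = 3 − 3X; n_N = 2X; n_I = 3.98 (inert).
Total moles n_T = 7.98 − 2X.
y_i = n_i/n_T, p_i = y_i·P. K = p_N^2 / (p_M p_R^3).
This yields a degree-4 equation in X; solving on (0,1), X = 0.548.

X = 0.548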